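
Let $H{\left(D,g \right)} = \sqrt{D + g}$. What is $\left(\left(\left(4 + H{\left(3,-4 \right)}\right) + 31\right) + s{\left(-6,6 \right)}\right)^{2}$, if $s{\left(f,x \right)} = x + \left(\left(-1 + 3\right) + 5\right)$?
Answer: $\left(48 + i\right)^{2} \approx 2303.0 + 96.0 i$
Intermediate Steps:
$s{\left(f,x \right)} = 7 + x$ ($s{\left(f,x \right)} = x + \left(2 + 5\right) = x + 7 = 7 + x$)
$\left(\left(\left(4 + H{\left(3,-4 \right)}\right) + 31\right) + s{\left(-6,6 \right)}\right)^{2} = \left(\left(\left(4 + \sqrt{3 - 4}\right) + 31\right) + \left(7 + 6\right)\right)^{2} = \left(\left(\left(4 + \sqrt{-1}\right) + 31\right) + 13\right)^{2} = \left(\left(\left(4 + i\right) + 31\right) + 13\right)^{2} = \left(\left(35 + i\right) + 13\right)^{2} = \left(48 + i\right)^{2}$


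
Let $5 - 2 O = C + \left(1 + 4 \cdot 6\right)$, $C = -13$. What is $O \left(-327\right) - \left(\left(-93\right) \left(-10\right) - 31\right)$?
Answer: $\frac{491}{2} \approx 245.5$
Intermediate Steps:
$O = - \frac{7}{2}$ ($O = \frac{5}{2} - \frac{-13 + \left(1 + 4 \cdot 6\right)}{2} = \frac{5}{2} - \frac{-13 + \left(1 + 24\right)}{2} = \frac{5}{2} - \frac{-13 + 25}{2} = \frac{5}{2} - 6 = - \frac{7}{2} \approx -3.5$)
$O \left(-327\right) - \left(\left(-93\right) \left(-10\right) - 31\right) = \left(- \frac{7}{2}\right) \left(-327\right) - \left(\left(-93\right) \left(-10\right) - 31\right) = \frac{2289}{2} - \left(930 - 31\right) = \frac{2289}{2} - 899 = \frac{491}{2}$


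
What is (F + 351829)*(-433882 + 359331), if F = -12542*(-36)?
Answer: -59889874891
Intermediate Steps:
F = 451512
(F + 351829)*(-433882 + 359331) = (451512 + 351829)*(-433882 + 359331) = 803341*(-74551) = -59889874891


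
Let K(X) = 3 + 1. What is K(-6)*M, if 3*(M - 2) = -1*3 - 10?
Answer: -28/3 ≈ -9.3333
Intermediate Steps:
K(X) = 4
M = -7/3 (M = 2 + (-1*3 - 10)/3 = 2 + (-3 - 10)/3 = 2 + (⅓)*(-13) = 2 - 13/3 = -7/3 ≈ -2.3333)
K(-6)*M = 4*(-7/3) = -28/3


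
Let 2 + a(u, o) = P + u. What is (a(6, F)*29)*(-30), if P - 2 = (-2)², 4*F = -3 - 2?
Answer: -8700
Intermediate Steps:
F = -5/4 (F = (-3 - 2)/4 = (¼)*(-5) = -5/4 ≈ -1.2500)
P = 6 (P = 2 + (-2)² = 2 + 4 = 6)
a(u, o) = 4 + u (a(u, o) = -2 + (6 + u) = 4 + u)
(a(6, F)*29)*(-30) = ((4 + 6)*29)*(-30) = (10*29)*(-30) = 290*(-30) = -8700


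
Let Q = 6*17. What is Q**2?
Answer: 10404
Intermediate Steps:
Q = 102
Q**2 = 102**2 = 10404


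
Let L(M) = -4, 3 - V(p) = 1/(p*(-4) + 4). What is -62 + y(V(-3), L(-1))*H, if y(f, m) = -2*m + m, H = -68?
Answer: -334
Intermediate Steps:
V(p) = 3 - 1/(4 - 4*p) (V(p) = 3 - 1/(p*(-4) + 4) = 3 - 1/(-4*p + 4) = 3 - 1/(4 - 4*p))
y(f, m) = -m
-62 + y(V(-3), L(-1))*H = -62 - 1*(-4)*(-68) = -62 + 4*(-68) = -62 - 272 = -334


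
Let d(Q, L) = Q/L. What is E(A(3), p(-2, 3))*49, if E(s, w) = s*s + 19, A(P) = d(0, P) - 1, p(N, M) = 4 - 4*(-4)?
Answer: 980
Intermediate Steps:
p(N, M) = 20 (p(N, M) = 4 + 16 = 20)
A(P) = -1 (A(P) = 0/P - 1 = 0 - 1 = -1)
E(s, w) = 19 + s**2 (E(s, w) = s**2 + 19 = 19 + s**2)
E(A(3), p(-2, 3))*49 = (19 + (-1)**2)*49 = (19 + 1)*49 = 20*49 = 980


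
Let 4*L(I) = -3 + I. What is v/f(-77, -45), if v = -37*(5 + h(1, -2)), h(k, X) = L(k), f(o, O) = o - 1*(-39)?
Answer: 333/76 ≈ 4.3816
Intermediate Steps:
L(I) = -¾ + I/4 (L(I) = (-3 + I)/4 = -¾ + I/4)
f(o, O) = 39 + o (f(o, O) = o + 39 = 39 + o)
h(k, X) = -¾ + k/4
v = -333/2 (v = -37*(5 + (-¾ + (¼)*1)) = -37*(5 + (-¾ + ¼)) = -37*(5 - ½) = -37*9/2 = -333/2 ≈ -166.50)
v/f(-77, -45) = -333/(2*(39 - 77)) = -333/2/(-38) = -333/2*(-1/38) = 333/76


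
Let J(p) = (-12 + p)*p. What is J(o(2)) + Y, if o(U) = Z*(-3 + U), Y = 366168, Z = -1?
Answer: 366157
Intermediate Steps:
o(U) = 3 - U (o(U) = -(-3 + U) = 3 - U)
J(p) = p*(-12 + p)
J(o(2)) + Y = (3 - 1*2)*(-12 + (3 - 1*2)) + 366168 = (3 - 2)*(-12 + (3 - 2)) + 366168 = 1*(-12 + 1) + 366168 = 1*(-11) + 366168 = -11 + 366168 = 366157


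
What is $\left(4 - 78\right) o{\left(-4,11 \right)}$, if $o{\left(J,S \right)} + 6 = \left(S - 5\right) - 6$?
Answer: $444$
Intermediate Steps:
$o{\left(J,S \right)} = -17 + S$ ($o{\left(J,S \right)} = -6 + \left(\left(S - 5\right) - 6\right) = -6 + \left(\left(-5 + S\right) - 6\right) = -6 + \left(-11 + S\right) = -17 + S$)
$\left(4 - 78\right) o{\left(-4,11 \right)} = \left(4 - 78\right) \left(-17 + 11\right) = \left(-74\right) \left(-6\right) = 444$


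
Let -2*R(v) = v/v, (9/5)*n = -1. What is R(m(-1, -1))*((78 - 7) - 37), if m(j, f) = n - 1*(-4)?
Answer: -17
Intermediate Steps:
n = -5/9 (n = (5/9)*(-1) = -5/9 ≈ -0.55556)
m(j, f) = 31/9 (m(j, f) = -5/9 - 1*(-4) = -5/9 + 4 = 31/9)
R(v) = -1/2 (R(v) = -v/(2*v) = -1/2*1 = -1/2)
R(m(-1, -1))*((78 - 7) - 37) = -((78 - 7) - 37)/2 = -(71 - 37)/2 = -1/2*34 = -17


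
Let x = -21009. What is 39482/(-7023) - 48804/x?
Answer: -162242282/49182069 ≈ -3.2988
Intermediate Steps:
39482/(-7023) - 48804/x = 39482/(-7023) - 48804/(-21009) = 39482*(-1/7023) - 48804*(-1/21009) = -39482/7023 + 16268/7003 = -162242282/49182069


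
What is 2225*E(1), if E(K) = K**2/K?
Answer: 2225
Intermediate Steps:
E(K) = K
2225*E(1) = 2225*1 = 2225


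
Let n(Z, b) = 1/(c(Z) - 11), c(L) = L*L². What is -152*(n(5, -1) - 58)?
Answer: 26444/3 ≈ 8814.7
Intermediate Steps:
c(L) = L³
n(Z, b) = 1/(-11 + Z³) (n(Z, b) = 1/(Z³ - 11) = 1/(-11 + Z³))
-152*(n(5, -1) - 58) = -152*(1/(-11 + 5³) - 58) = -152*(1/(-11 + 125) - 58) = -152*(1/114 - 58) = -152*(-6611/114) = 26444/3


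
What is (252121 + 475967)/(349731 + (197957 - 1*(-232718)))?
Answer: 364044/390203 ≈ 0.93296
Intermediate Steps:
(252121 + 475967)/(349731 + (197957 - 1*(-232718))) = 728088/(349731 + (197957 + 232718)) = 728088/(349731 + 430675) = 728088/780406 = 728088*(1/780406) = 364044/390203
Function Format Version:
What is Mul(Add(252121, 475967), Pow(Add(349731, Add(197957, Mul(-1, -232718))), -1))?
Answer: Rational(364044, 390203) ≈ 0.93296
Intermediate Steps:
Mul(Add(252121, 475967), Pow(Add(349731, Add(197957, Mul(-1, -232718))), -1)) = Mul(728088, Pow(Add(349731, Add(197957, 232718)), -1)) = Mul(728088, Pow(Add(349731, 430675), -1)) = Mul(728088, Pow(780406, -1)) = Mul(728088, Rational(1, 780406)) = Rational(364044, 390203)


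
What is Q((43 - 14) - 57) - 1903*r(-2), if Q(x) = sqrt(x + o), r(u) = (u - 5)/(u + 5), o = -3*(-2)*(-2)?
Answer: 13321/3 + 2*I*sqrt(10) ≈ 4440.3 + 6.3246*I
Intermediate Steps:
o = -12 (o = 6*(-2) = -12)
r(u) = (-5 + u)/(5 + u)
Q(x) = sqrt(-12 + x) (Q(x) = sqrt(x - 12) = sqrt(-12 + x))
Q((43 - 14) - 57) - 1903*r(-2) = sqrt(-12 + ((43 - 14) - 57)) - 1903*(-5 - 2)/(5 - 2) = sqrt(-12 + (29 - 57)) - 1903*-7/3 = sqrt(-12 - 28) - 1903*(1/3)*(-7) = sqrt(-40) - 1903*(-7)/3 = 2*I*sqrt(10) - 1*(-13321/3) = 2*I*sqrt(10) + 13321/3 = 13321/3 + 2*I*sqrt(10)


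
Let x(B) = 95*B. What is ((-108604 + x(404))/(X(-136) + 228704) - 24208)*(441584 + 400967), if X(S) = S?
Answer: -582755071937846/28571 ≈ -2.0397e+10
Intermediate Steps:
((-108604 + x(404))/(X(-136) + 228704) - 24208)*(441584 + 400967) = ((-108604 + 95*404)/(-136 + 228704) - 24208)*(441584 + 400967) = ((-108604 + 38380)/228568 - 24208)*842551 = (-70224*1/228568 - 24208)*842551 = (-8778/28571 - 24208)*842551 = -691655546/28571*842551 = -582755071937846/28571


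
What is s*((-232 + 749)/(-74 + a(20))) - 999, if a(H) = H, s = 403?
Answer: -262297/54 ≈ -4857.4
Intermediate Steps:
s*((-232 + 749)/(-74 + a(20))) - 999 = 403*((-232 + 749)/(-74 + 20)) - 999 = 403*(517/(-54)) - 999 = 403*(517*(-1/54)) - 999 = 403*(-517/54) - 999 = -208351/54 - 999 = -262297/54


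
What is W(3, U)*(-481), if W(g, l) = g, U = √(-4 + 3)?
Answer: -1443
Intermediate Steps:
U = I (U = √(-1) = I ≈ 1.0*I)
W(3, U)*(-481) = 3*(-481) = -1443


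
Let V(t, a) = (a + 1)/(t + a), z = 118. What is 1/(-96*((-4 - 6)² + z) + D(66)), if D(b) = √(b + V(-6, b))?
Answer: -1255680/26278867013 - 2*√60405/26278867013 ≈ -4.7802e-5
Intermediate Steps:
V(t, a) = (1 + a)/(a + t)
D(b) = √(b + (1 + b)/(-6 + b)) (D(b) = √(b + (1 + b)/(b - 6)) = √(b + (1 + b)/(-6 + b)))
1/(-96*((-4 - 6)² + z) + D(66)) = 1/(-96*((-4 - 6)² + 118) + √((1 + 66 + 66*(-6 + 66))/(-6 + 66))) = 1/(-96*((-10)² + 118) + √((1 + 66 + 66*60)/60)) = 1/(-96*(100 + 118) + √((1 + 66 + 3960)/60)) = 1/(-96*218 + √((1/60)*4027)) = 1/(-20928 + √(4027/60)) = 1/(-20928 + √60405/30)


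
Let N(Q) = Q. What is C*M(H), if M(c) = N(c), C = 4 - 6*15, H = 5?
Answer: -430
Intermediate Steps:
C = -86 (C = 4 - 90 = -86)
M(c) = c
C*M(H) = -86*5 = -430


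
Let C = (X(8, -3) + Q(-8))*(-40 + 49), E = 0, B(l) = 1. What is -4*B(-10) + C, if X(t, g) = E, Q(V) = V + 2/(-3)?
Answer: -82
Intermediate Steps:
Q(V) = -⅔ + V (Q(V) = V + 2*(-⅓) = V - ⅔ = -⅔ + V)
X(t, g) = 0
C = -78 (C = (0 + (-⅔ - 8))*(-40 + 49) = (0 - 26/3)*9 = -26/3*9 = -78)
-4*B(-10) + C = -4*1 - 78 = -4 - 78 = -82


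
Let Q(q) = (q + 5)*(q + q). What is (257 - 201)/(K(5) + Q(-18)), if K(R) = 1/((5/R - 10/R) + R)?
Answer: 224/1873 ≈ 0.11959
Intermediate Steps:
Q(q) = 2*q*(5 + q) (Q(q) = (5 + q)*(2*q) = 2*q*(5 + q))
K(R) = 1/(R - 5/R) (K(R) = 1/(-5/R + R) = 1/(R - 5/R))
(257 - 201)/(K(5) + Q(-18)) = (257 - 201)/(5/(-5 + 5²) + 2*(-18)*(5 - 18)) = 56/(5/(-5 + 25) + 2*(-18)*(-13)) = 56/(5/20 + 468) = 56/(5*(1/20) + 468) = 56/(¼ + 468) = 56/(1873/4) = 56*(4/1873) = 224/1873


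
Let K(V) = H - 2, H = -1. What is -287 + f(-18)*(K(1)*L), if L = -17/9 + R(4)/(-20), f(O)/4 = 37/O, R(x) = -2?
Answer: -44702/135 ≈ -331.13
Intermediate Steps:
f(O) = 148/O (f(O) = 4*(37/O) = 148/O)
L = -161/90 (L = -17/9 - 2/(-20) = -17*⅑ - 2*(-1/20) = -17/9 + ⅒ = -161/90 ≈ -1.7889)
K(V) = -3 (K(V) = -1 - 2 = -3)
-287 + f(-18)*(K(1)*L) = -287 + (148/(-18))*(-3*(-161/90)) = -287 + (148*(-1/18))*(161/30) = -287 - 74/9*161/30 = -287 - 5957/135 = -44702/135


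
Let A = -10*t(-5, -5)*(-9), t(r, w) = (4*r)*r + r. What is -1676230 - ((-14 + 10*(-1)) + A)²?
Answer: -74368906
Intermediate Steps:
t(r, w) = r + 4*r² (t(r, w) = 4*r² + r = r + 4*r²)
A = 8550 (A = -(-50)*(1 + 4*(-5))*(-9) = -(-50)*(1 - 20)*(-9) = -(-50)*(-19)*(-9) = -10*95*(-9) = -950*(-9) = 8550)
-1676230 - ((-14 + 10*(-1)) + A)² = -1676230 - ((-14 + 10*(-1)) + 8550)² = -1676230 - ((-14 - 10) + 8550)² = -1676230 - (-24 + 8550)² = -1676230 - 1*8526² = -1676230 - 1*72692676 = -1676230 - 72692676 = -74368906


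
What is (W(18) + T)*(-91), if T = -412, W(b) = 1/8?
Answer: 299845/8 ≈ 37481.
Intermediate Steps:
W(b) = ⅛
(W(18) + T)*(-91) = (⅛ - 412)*(-91) = -3295/8*(-91) = 299845/8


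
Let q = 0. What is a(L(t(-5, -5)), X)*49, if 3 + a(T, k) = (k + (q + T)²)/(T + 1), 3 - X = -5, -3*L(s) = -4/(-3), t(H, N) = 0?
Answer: 25921/45 ≈ 576.02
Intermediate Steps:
L(s) = -4/9 (L(s) = -(-4)/(3*(-3)) = -(-4)*(-1)/(3*3) = -⅓*4/3 = -4/9)
X = 8 (X = 3 - 1*(-5) = 3 + 5 = 8)
a(T, k) = -3 + (k + T²)/(1 + T) (a(T, k) = -3 + (k + (0 + T)²)/(T + 1) = -3 + (k + T²)/(1 + T))
a(L(t(-5, -5)), X)*49 = ((-3 + 8 + (-4/9)² - 3*(-4/9))/(1 - 4/9))*49 = ((-3 + 8 + 16/81 + 4/3)/(5/9))*49 = ((9/5)*(529/81))*49 = (529/45)*49 = 25921/45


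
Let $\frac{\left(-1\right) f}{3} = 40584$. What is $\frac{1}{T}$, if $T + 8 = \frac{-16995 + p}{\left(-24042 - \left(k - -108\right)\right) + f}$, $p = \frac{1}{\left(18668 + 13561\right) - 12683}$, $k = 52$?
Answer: $- \frac{2852816884}{22490350803} \approx -0.12685$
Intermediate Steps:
$f = -121752$ ($f = \left(-3\right) 40584 = -121752$)
$p = \frac{1}{19546}$ ($p = \frac{1}{32229 - 12683} = \frac{1}{19546} \approx 5.1161 \cdot 10^{-5}$)
$T = - \frac{22490350803}{2852816884}$ ($T = -8 + \frac{-16995 + \frac{1}{19546}}{\left(-24042 - \left(52 - -108\right)\right) - 121752} = -8 - \frac{332184269}{19546 \left(\left(-24042 - \left(52 + 108\right)\right) - 121752\right)} = -8 - \frac{332184269}{19546 \left(\left(-24042 - 160\right) - 121752\right)} = -8 - \frac{332184269}{19546 \left(-24202 - 121752\right)} = -8 - \frac{332184269}{19546 \left(-145954\right)} = -8 - - \frac{332184269}{2852816884} = -8 + \frac{332184269}{2852816884} = - \frac{22490350803}{2852816884} \approx -7.8836$)
$\frac{1}{T} = \frac{1}{- \frac{22490350803}{2852816884}} = - \frac{2852816884}{22490350803}$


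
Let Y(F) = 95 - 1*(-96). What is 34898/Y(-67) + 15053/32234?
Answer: 1127777255/6156694 ≈ 183.18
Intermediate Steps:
Y(F) = 191 (Y(F) = 95 + 96 = 191)
34898/Y(-67) + 15053/32234 = 34898/191 + 15053/32234 = 1127777255/6156694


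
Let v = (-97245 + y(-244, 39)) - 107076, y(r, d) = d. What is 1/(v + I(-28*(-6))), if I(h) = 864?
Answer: -1/203418 ≈ -4.9160e-6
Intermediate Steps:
v = -204282 (v = (-97245 + 39) - 107076 = -97206 - 107076 = -204282)
1/(v + I(-28*(-6))) = 1/(-204282 + 864) = 1/(-203418) = -1/203418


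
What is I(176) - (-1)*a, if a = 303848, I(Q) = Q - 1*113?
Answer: 303911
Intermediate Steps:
I(Q) = -113 + Q (I(Q) = Q - 113 = -113 + Q)
I(176) - (-1)*a = (-113 + 176) - (-1)*303848 = 63 - 1*(-303848) = 63 + 303848 = 303911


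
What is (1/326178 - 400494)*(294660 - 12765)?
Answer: -12274867069896415/108726 ≈ -1.1290e+11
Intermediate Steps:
(1/326178 - 400494)*(294660 - 12765) = (1/326178 - 400494)*281895 = -130632331931/326178*281895 = -12274867069896415/108726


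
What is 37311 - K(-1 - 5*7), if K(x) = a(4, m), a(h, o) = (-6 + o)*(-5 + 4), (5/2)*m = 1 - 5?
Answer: 186517/5 ≈ 37303.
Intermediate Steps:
m = -8/5 (m = 2*(1 - 5)/5 = (⅖)*(-4) = -8/5 ≈ -1.6000)
a(h, o) = 6 - o (a(h, o) = (-6 + o)*(-1) = 6 - o)
K(x) = 38/5 (K(x) = 6 - 1*(-8/5) = 6 + 8/5 = 38/5)
37311 - K(-1 - 5*7) = 37311 - 1*38/5 = 37311 - 38/5 = 186517/5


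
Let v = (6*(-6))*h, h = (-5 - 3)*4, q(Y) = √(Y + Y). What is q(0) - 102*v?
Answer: -117504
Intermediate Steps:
q(Y) = √2*√Y (q(Y) = √(2*Y) = √2*√Y)
h = -32 (h = -8*4 = -32)
v = 1152 (v = (6*(-6))*(-32) = -36*(-32) = 1152)
q(0) - 102*v = √2*√0 - 102*1152 = √2*0 - 117504 = 0 - 117504 = -117504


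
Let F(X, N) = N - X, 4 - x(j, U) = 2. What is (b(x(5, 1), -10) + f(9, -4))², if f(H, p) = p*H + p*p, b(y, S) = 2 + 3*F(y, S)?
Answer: 2916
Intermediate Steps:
x(j, U) = 2 (x(j, U) = 4 - 1*2 = 4 - 2 = 2)
b(y, S) = 2 - 3*y + 3*S (b(y, S) = 2 + 3*(S - y) = 2 + (-3*y + 3*S) = 2 - 3*y + 3*S)
f(H, p) = p² + H*p (f(H, p) = H*p + p² = p² + H*p)
(b(x(5, 1), -10) + f(9, -4))² = ((2 - 3*2 + 3*(-10)) - 4*(9 - 4))² = ((2 - 6 - 30) - 4*5)² = (-34 - 20)² = (-54)² = 2916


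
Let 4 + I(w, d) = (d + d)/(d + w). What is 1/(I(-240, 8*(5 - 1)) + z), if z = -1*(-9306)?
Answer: 13/120922 ≈ 0.00010751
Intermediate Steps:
I(w, d) = -4 + 2*d/(d + w) (I(w, d) = -4 + (d + d)/(d + w) = -4 + (2*d)/(d + w) = -4 + 2*d/(d + w))
z = 9306
1/(I(-240, 8*(5 - 1)) + z) = 1/(2*(-8*(5 - 1) - 2*(-240))/(8*(5 - 1) - 240) + 9306) = 1/(2*(-8*4 + 480)/(8*4 - 240) + 9306) = 1/(2*(-1*32 + 480)/(32 - 240) + 9306) = 1/(2*(-32 + 480)/(-208) + 9306) = 1/(2*(-1/208)*448 + 9306) = 1/(-56/13 + 9306) = 1/(120922/13) = 13/120922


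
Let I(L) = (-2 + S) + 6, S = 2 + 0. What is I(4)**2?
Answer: 36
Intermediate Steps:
S = 2
I(L) = 6 (I(L) = (-2 + 2) + 6 = 0 + 6 = 6)
I(4)**2 = 6**2 = 36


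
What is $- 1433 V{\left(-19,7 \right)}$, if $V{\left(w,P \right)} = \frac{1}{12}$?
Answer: $- \frac{1433}{12} \approx -119.42$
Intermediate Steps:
$V{\left(w,P \right)} = \frac{1}{12}$
$- 1433 V{\left(-19,7 \right)} = \left(-1433\right) \frac{1}{12} = - \frac{1433}{12}$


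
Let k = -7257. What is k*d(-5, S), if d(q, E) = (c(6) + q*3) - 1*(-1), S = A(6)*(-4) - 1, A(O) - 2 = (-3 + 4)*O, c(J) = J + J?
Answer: 14514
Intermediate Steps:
c(J) = 2*J
A(O) = 2 + O (A(O) = 2 + (-3 + 4)*O = 2 + 1*O = 2 + O)
S = -33 (S = (2 + 6)*(-4) - 1 = 8*(-4) - 1 = -32 - 1 = -33)
d(q, E) = 13 + 3*q (d(q, E) = (2*6 + q*3) - 1*(-1) = (12 + 3*q) + 1 = 13 + 3*q)
k*d(-5, S) = -7257*(13 + 3*(-5)) = -7257*(13 - 15) = -7257*(-2) = 14514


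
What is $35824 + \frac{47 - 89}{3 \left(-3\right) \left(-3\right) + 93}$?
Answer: $\frac{716473}{20} \approx 35824.0$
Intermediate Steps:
$35824 + \frac{47 - 89}{3 \left(-3\right) \left(-3\right) + 93} = 35824 + \frac{1}{\left(-9\right) \left(-3\right) + 93} \left(-42\right) = 35824 + \frac{1}{27 + 93} \left(-42\right) = 35824 + \frac{1}{120} \left(-42\right) = 35824 - \frac{7}{20} = \frac{716473}{20}$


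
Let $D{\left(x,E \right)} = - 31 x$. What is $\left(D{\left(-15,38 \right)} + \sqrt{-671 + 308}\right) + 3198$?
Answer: $3663 + 11 i \sqrt{3} \approx 3663.0 + 19.053 i$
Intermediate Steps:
$\left(D{\left(-15,38 \right)} + \sqrt{-671 + 308}\right) + 3198 = \left(\left(-31\right) \left(-15\right) + \sqrt{-671 + 308}\right) + 3198 = \left(465 + \sqrt{-363}\right) + 3198 = \left(465 + 11 i \sqrt{3}\right) + 3198 = 3663 + 11 i \sqrt{3}$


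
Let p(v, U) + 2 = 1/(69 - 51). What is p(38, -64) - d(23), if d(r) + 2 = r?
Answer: -413/18 ≈ -22.944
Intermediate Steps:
p(v, U) = -35/18 (p(v, U) = -2 + 1/(69 - 51) = -2 + 1/18 = -35/18)
d(r) = -2 + r
p(38, -64) - d(23) = -35/18 - (-2 + 23) = -35/18 - 1*21 = -35/18 - 21 = -413/18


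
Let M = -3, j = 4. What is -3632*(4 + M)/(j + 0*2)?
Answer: -908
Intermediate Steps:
-3632*(4 + M)/(j + 0*2) = -3632*(4 - 3)/(4 + 0*2) = -3632/(4 + 0) = -3632/4 = -3632*¼ = -908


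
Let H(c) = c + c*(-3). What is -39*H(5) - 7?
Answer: 383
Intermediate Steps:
H(c) = -2*c (H(c) = c - 3*c = -2*c)
-39*H(5) - 7 = -(-78)*5 - 7 = -39*(-10) - 7 = 390 - 7 = 383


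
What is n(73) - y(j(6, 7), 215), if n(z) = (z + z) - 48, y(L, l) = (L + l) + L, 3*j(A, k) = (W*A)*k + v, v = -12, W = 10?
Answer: -389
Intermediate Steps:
j(A, k) = -4 + 10*A*k/3 (j(A, k) = ((10*A)*k - 12)/3 = (10*A*k - 12)/3 = (-12 + 10*A*k)/3 = -4 + 10*A*k/3)
y(L, l) = l + 2*L
n(z) = -48 + 2*z (n(z) = 2*z - 48 = -48 + 2*z)
n(73) - y(j(6, 7), 215) = (-48 + 2*73) - (215 + 2*(-4 + (10/3)*6*7)) = (-48 + 146) - (215 + 2*(-4 + 140)) = 98 - (215 + 2*136) = 98 - (215 + 272) = 98 - 1*487 = 98 - 487 = -389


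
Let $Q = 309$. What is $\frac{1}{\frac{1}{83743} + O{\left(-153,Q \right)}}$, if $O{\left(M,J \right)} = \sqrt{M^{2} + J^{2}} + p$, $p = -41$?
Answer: $\frac{143764204133}{410986918310083} + \frac{21038670147 \sqrt{13210}}{821973836620166} \approx 0.0032916$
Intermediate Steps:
$O{\left(M,J \right)} = -41 + \sqrt{J^{2} + M^{2}}$ ($O{\left(M,J \right)} = \sqrt{M^{2} + J^{2}} - 41 = \sqrt{J^{2} + M^{2}} - 41 = -41 + \sqrt{J^{2} + M^{2}}$)
$\frac{1}{\frac{1}{83743} + O{\left(-153,Q \right)}} = \frac{1}{\frac{1}{83743} - \left(41 - \sqrt{309^{2} + \left(-153\right)^{2}}\right)} = \frac{1}{\frac{1}{83743} - \left(41 - \sqrt{95481 + 23409}\right)} = \frac{1}{\frac{1}{83743} - \left(41 - \sqrt{118890}\right)} = \frac{1}{\frac{1}{83743} - \left(41 - 3 \sqrt{13210}\right)} = \frac{1}{- \frac{3433462}{83743} + 3 \sqrt{13210}}$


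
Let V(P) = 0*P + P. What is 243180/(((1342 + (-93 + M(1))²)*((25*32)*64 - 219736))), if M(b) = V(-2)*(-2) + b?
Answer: -8685/54689932 ≈ -0.00015880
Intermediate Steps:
V(P) = P (V(P) = 0 + P = P)
M(b) = 4 + b (M(b) = -2*(-2) + b = 4 + b)
243180/(((1342 + (-93 + M(1))²)*((25*32)*64 - 219736))) = 243180/(((1342 + (-93 + (4 + 1))²)*((25*32)*64 - 219736))) = 243180/(((1342 + (-93 + 5)²)*(800*64 - 219736))) = 243180/(((1342 + (-88)²)*(51200 - 219736))) = 243180/(((1342 + 7744)*(-168536))) = 243180/((9086*(-168536))) = 243180/(-1531318096) = 243180*(-1/1531318096) = -8685/54689932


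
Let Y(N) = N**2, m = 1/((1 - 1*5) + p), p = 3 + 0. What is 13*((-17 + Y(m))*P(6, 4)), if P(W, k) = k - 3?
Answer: -208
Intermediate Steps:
p = 3
m = -1 (m = 1/((1 - 1*5) + 3) = 1/((1 - 5) + 3) = 1/(-4 + 3) = 1/(-1) = -1)
P(W, k) = -3 + k
13*((-17 + Y(m))*P(6, 4)) = 13*((-17 + (-1)**2)*(-3 + 4)) = 13*((-17 + 1)*1) = 13*(-16*1) = 13*(-16) = -208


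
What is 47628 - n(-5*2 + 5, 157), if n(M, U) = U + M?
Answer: 47476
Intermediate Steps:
n(M, U) = M + U
47628 - n(-5*2 + 5, 157) = 47628 - ((-5*2 + 5) + 157) = 47628 - ((-10 + 5) + 157) = 47628 - (-5 + 157) = 47628 - 1*152 = 47628 - 152 = 47476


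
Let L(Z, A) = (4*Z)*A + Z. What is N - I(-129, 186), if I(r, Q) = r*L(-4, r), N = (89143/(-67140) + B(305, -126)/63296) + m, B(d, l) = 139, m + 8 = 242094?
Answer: 539524796949643/1062423360 ≈ 5.0782e+5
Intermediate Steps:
m = 242086 (m = -8 + 242094 = 242086)
L(Z, A) = Z + 4*A*Z (L(Z, A) = 4*A*Z + Z = Z + 4*A*Z)
N = 257196413263243/1062423360 (N = (89143/(-67140) + 139/63296) + 242086 = (89143*(-1/67140) + 139*(1/63296)) + 242086 = (-89143/67140 + 139/63296) + 242086 = -1408265717/1062423360 + 242086 = 257196413263243/1062423360 ≈ 2.4208e+5)
I(r, Q) = r*(-4 - 16*r) (I(r, Q) = r*(-4*(1 + 4*r)) = r*(-4 - 16*r))
N - I(-129, 186) = 257196413263243/1062423360 - 4*(-129)*(-1 - 4*(-129)) = 257196413263243/1062423360 - 4*(-129)*(-1 + 516) = 257196413263243/1062423360 - 4*(-129)*515 = 257196413263243/1062423360 - 1*(-265740) = 257196413263243/1062423360 + 265740 = 539524796949643/1062423360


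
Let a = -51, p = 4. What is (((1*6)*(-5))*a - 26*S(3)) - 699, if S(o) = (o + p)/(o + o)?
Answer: 2402/3 ≈ 800.67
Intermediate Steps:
S(o) = (4 + o)/(2*o) (S(o) = (o + 4)/(o + o) = (4 + o)/((2*o)) = (4 + o)*(1/(2*o)) = (4 + o)/(2*o))
(((1*6)*(-5))*a - 26*S(3)) - 699 = (((1*6)*(-5))*(-51) - 13*(4 + 3)/3) - 699 = ((6*(-5))*(-51) - 13*7/3) - 699 = (-30*(-51) - 26*7/6) - 699 = (1530 - 91/3) - 699 = 4499/3 - 699 = 2402/3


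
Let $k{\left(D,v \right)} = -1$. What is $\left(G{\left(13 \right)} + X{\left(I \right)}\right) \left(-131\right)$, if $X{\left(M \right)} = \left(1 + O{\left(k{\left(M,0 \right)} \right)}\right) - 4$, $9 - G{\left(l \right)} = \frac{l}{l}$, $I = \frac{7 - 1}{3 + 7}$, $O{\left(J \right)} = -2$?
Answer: $-393$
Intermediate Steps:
$I = \frac{3}{5}$ ($I = \frac{6}{10} = 6 \cdot \frac{1}{10} = \frac{3}{5} \approx 0.6$)
$G{\left(l \right)} = 8$ ($G{\left(l \right)} = 9 - \frac{l}{l} = 9 - 1 = 8$)
$X{\left(M \right)} = -5$ ($X{\left(M \right)} = \left(1 - 2\right) - 4 = -1 - 4 = -5$)
$\left(G{\left(13 \right)} + X{\left(I \right)}\right) \left(-131\right) = \left(8 - 5\right) \left(-131\right) = 3 \left(-131\right) = -393$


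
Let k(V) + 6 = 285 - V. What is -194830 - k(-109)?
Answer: -195218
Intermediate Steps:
k(V) = 279 - V (k(V) = -6 + (285 - V) = 279 - V)
-194830 - k(-109) = -194830 - (279 - 1*(-109)) = -194830 - (279 + 109) = -194830 - 1*388 = -194830 - 388 = -195218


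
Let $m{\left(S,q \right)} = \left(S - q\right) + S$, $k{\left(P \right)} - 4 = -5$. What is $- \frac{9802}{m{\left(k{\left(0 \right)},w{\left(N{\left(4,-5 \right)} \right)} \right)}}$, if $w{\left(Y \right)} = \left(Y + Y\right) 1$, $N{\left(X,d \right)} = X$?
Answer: $\frac{4901}{5} \approx 980.2$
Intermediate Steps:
$k{\left(P \right)} = -1$ ($k{\left(P \right)} = 4 - 5 = -1$)
$w{\left(Y \right)} = 2 Y$ ($w{\left(Y \right)} = 2 Y 1 = 2 Y$)
$m{\left(S,q \right)} = - q + 2 S$
$- \frac{9802}{m{\left(k{\left(0 \right)},w{\left(N{\left(4,-5 \right)} \right)} \right)}} = - \frac{9802}{- 2 \cdot 4 + 2 \left(-1\right)} = - \frac{9802}{\left(-1\right) 8 - 2} = - \frac{9802}{-8 - 2} = - \frac{9802}{-10} = \left(-9802\right) \left(- \frac{1}{10}\right) = \frac{4901}{5}$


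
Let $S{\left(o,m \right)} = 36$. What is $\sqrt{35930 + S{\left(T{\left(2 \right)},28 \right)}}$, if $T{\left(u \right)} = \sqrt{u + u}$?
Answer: $7 \sqrt{734} \approx 189.65$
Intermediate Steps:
$T{\left(u \right)} = \sqrt{2} \sqrt{u}$ ($T{\left(u \right)} = \sqrt{2 u} = \sqrt{2} \sqrt{u}$)
$\sqrt{35930 + S{\left(T{\left(2 \right)},28 \right)}} = \sqrt{35930 + 36} = \sqrt{35966} = 7 \sqrt{734}$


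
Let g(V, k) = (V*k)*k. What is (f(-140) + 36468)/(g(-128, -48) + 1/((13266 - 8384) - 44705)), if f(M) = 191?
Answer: -1459871357/11744280577 ≈ -0.12430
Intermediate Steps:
g(V, k) = V*k²
(f(-140) + 36468)/(g(-128, -48) + 1/((13266 - 8384) - 44705)) = (191 + 36468)/(-128*(-48)² + 1/((13266 - 8384) - 44705)) = 36659/(-128*2304 + 1/(4882 - 44705)) = 36659/(-294912 + 1/(-39823)) = 36659/(-294912 - 1/39823) = 36659/(-11744280577/39823) = 36659*(-39823/11744280577) = -1459871357/11744280577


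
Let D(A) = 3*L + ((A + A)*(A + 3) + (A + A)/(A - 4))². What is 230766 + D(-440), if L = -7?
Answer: 1822129880513545/12321 ≈ 1.4789e+11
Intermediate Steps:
D(A) = -21 + (2*A/(-4 + A) + 2*A*(3 + A))² (D(A) = 3*(-7) + ((A + A)*(A + 3) + (A + A)/(A - 4))² = -21 + ((2*A)*(3 + A) + (2*A)/(-4 + A))² = -21 + (2*A*(3 + A) + 2*A/(-4 + A))² = -21 + (2*A/(-4 + A) + 2*A*(3 + A))²)
230766 + D(-440) = 230766 + (-21 + 4*(-440)²*(11 - 440 - 1*(-440)²)²/(-4 - 440)²) = 230766 + (-21 + 4*193600*(11 - 440 - 1*193600)²/(-444)²) = 230766 + (-21 + 4*193600*(1/197136)*(11 - 440 - 193600)²) = 230766 + (-21 + 4*193600*(1/197136)*(-194029)²) = 230766 + (-21 + 4*193600*(1/197136)*37647252841) = 230766 + (-21 + 1822127037504400/12321) = 230766 + 1822127037245659/12321 = 1822129880513545/12321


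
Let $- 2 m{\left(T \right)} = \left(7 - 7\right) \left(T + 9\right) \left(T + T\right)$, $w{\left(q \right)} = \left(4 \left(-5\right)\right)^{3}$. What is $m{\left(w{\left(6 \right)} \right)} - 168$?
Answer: $-168$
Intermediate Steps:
$w{\left(q \right)} = -8000$ ($w{\left(q \right)} = \left(-20\right)^{3} = -8000$)
$m{\left(T \right)} = 0$ ($m{\left(T \right)} = - \frac{\left(7 - 7\right) \left(T + 9\right) \left(T + T\right)}{2} = - \frac{0 \left(9 + T\right) 2 T}{2} = - \frac{0 \cdot 2 T}{2} = \left(- \frac{1}{2}\right) 0 = 0$)
$m{\left(w{\left(6 \right)} \right)} - 168 = 0 - 168 = -168$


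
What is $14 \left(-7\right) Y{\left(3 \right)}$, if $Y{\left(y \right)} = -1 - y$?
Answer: $392$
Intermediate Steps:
$14 \left(-7\right) Y{\left(3 \right)} = 14 \left(-7\right) \left(-1 - 3\right) = - 98 \left(-1 - 3\right) = \left(-98\right) \left(-4\right) = 392$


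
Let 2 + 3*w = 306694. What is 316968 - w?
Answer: 644212/3 ≈ 2.1474e+5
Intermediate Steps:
w = 306692/3 (w = -⅔ + (⅓)*306694 = -⅔ + 306694/3 = 306692/3 ≈ 1.0223e+5)
316968 - w = 316968 - 1*306692/3 = 316968 - 306692/3 = 644212/3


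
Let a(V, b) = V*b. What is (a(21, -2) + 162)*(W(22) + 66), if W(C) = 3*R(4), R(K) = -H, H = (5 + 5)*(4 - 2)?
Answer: 720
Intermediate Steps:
H = 20 (H = 10*2 = 20)
R(K) = -20 (R(K) = -1*20 = -20)
W(C) = -60 (W(C) = 3*(-20) = -60)
(a(21, -2) + 162)*(W(22) + 66) = (21*(-2) + 162)*(-60 + 66) = (-42 + 162)*6 = 120*6 = 720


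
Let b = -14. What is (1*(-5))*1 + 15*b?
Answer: -215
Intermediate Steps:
(1*(-5))*1 + 15*b = (1*(-5))*1 + 15*(-14) = -5*1 - 210 = -5 - 210 = -215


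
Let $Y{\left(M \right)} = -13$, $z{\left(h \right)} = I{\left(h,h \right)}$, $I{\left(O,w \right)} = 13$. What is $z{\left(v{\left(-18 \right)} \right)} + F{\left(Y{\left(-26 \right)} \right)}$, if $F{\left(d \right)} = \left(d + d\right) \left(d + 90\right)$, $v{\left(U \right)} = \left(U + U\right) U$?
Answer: $-1989$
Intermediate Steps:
$v{\left(U \right)} = 2 U^{2}$ ($v{\left(U \right)} = 2 U U = 2 U^{2}$)
$z{\left(h \right)} = 13$
$F{\left(d \right)} = 2 d \left(90 + d\right)$
$z{\left(v{\left(-18 \right)} \right)} + F{\left(Y{\left(-26 \right)} \right)} = 13 + 2 \left(-13\right) \left(90 - 13\right) = 13 + 2 \left(-13\right) 77 = 13 - 2002 = -1989$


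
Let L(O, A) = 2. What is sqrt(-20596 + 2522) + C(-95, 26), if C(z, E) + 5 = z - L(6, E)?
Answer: -102 + I*sqrt(18074) ≈ -102.0 + 134.44*I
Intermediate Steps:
C(z, E) = -7 + z (C(z, E) = -5 + (z - 1*2) = -5 + (z - 2) = -5 + (-2 + z) = -7 + z)
sqrt(-20596 + 2522) + C(-95, 26) = sqrt(-20596 + 2522) + (-7 - 95) = sqrt(-18074) - 102 = I*sqrt(18074) - 102 = -102 + I*sqrt(18074)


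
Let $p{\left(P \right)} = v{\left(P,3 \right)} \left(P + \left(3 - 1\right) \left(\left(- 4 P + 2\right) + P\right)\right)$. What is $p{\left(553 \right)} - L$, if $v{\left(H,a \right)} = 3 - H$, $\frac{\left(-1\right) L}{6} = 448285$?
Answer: $4208260$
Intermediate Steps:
$L = -2689710$ ($L = \left(-6\right) 448285 = -2689710$)
$p{\left(P \right)} = \left(3 - P\right) \left(4 - 5 P\right)$ ($p{\left(P \right)} = \left(3 - P\right) \left(P + \left(3 - 1\right) \left(\left(- 4 P + 2\right) + P\right)\right) = \left(3 - P\right) \left(P + 2 \left(\left(2 - 4 P\right) + P\right)\right) = \left(3 - P\right) \left(P + 2 \left(2 - 3 P\right)\right) = \left(3 - P\right) \left(P - \left(-4 + 6 P\right)\right) = \left(3 - P\right) \left(4 - 5 P\right)$)
$p{\left(553 \right)} - L = \left(-4 + 5 \cdot 553\right) \left(-3 + 553\right) - -2689710 = \left(-4 + 2765\right) 550 + 2689710 = 2761 \cdot 550 + 2689710 = 1518550 + 2689710 = 4208260$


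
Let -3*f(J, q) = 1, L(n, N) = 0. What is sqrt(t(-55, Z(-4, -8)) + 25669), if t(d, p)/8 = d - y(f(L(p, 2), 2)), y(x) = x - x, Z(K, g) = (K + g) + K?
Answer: sqrt(25229) ≈ 158.84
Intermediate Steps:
f(J, q) = -1/3 (f(J, q) = -1/3*1 = -1/3)
Z(K, g) = g + 2*K
y(x) = 0
t(d, p) = 8*d (t(d, p) = 8*(d - 1*0) = 8*(d + 0) = 8*d)
sqrt(t(-55, Z(-4, -8)) + 25669) = sqrt(8*(-55) + 25669) = sqrt(-440 + 25669) = sqrt(25229)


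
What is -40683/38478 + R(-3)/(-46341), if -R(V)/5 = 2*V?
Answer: -209605027/198123222 ≈ -1.0580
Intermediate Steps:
R(V) = -10*V
-40683/38478 + R(-3)/(-46341) = -40683/38478 - 10*(-3)/(-46341) = -40683*1/38478 + 30*(-1/46341) = -13561/12826 - 10/15447 = -209605027/198123222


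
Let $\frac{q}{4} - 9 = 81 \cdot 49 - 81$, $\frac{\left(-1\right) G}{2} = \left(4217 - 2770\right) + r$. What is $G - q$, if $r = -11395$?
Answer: $4308$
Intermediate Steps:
$G = 19896$ ($G = - 2 \left(\left(4217 - 2770\right) - 11395\right) = - 2 \left(1447 - 11395\right) = \left(-2\right) \left(-9948\right) = 19896$)
$q = 15588$ ($q = 36 + 4 \left(81 \cdot 49 - 81\right) = 36 + 4 \left(3969 - 81\right) = 36 + 4 \cdot 3888 = 36 + 15552 = 15588$)
$G - q = 19896 - 15588 = 4308$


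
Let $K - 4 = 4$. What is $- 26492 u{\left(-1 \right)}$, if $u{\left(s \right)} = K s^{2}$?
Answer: $-211936$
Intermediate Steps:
$K = 8$ ($K = 4 + 4 = 8$)
$u{\left(s \right)} = 8 s^{2}$
$- 26492 u{\left(-1 \right)} = - 26492 \cdot 8 \left(-1\right)^{2} = - 26492 \cdot 8 \cdot 1 = \left(-26492\right) 8 = -211936$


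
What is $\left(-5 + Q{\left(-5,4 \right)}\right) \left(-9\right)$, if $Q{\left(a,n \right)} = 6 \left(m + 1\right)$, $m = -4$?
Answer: $207$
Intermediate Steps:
$Q{\left(a,n \right)} = -18$ ($Q{\left(a,n \right)} = 6 \left(-4 + 1\right) = 6 \left(-3\right) = -18$)
$\left(-5 + Q{\left(-5,4 \right)}\right) \left(-9\right) = \left(-5 - 18\right) \left(-9\right) = \left(-23\right) \left(-9\right) = 207$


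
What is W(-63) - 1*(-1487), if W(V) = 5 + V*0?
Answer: 1492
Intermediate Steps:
W(V) = 5 (W(V) = 5 + 0 = 5)
W(-63) - 1*(-1487) = 5 - 1*(-1487) = 5 + 1487 = 1492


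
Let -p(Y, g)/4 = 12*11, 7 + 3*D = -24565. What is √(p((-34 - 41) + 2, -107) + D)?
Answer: 2*I*√19617/3 ≈ 93.374*I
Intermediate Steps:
D = -24572/3 (D = -7/3 + (⅓)*(-24565) = -7/3 - 24565/3 = -24572/3 ≈ -8190.7)
p(Y, g) = -528 (p(Y, g) = -48*11 = -4*132 = -528)
√(p((-34 - 41) + 2, -107) + D) = √(-528 - 24572/3) = √(-26156/3) = 2*I*√19617/3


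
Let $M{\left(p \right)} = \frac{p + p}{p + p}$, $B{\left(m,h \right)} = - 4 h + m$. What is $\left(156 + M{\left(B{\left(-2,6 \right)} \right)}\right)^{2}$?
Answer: $24649$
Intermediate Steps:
$B{\left(m,h \right)} = m - 4 h$
$M{\left(p \right)} = 1$ ($M{\left(p \right)} = \frac{2 p}{2 p} = 2 p \frac{1}{2 p} = 1$)
$\left(156 + M{\left(B{\left(-2,6 \right)} \right)}\right)^{2} = \left(156 + 1\right)^{2} = 157^{2} = 24649$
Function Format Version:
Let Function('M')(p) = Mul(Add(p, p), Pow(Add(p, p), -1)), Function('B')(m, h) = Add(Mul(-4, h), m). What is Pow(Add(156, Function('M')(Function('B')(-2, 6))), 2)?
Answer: 24649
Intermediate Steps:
Function('B')(m, h) = Add(m, Mul(-4, h))
Function('M')(p) = 1 (Function('M')(p) = Mul(Mul(2, p), Pow(Mul(2, p), -1)) = Mul(Mul(2, p), Mul(Rational(1, 2), Pow(p, -1))) = 1)
Pow(Add(156, Function('M')(Function('B')(-2, 6))), 2) = Pow(Add(156, 1), 2) = Pow(157, 2) = 24649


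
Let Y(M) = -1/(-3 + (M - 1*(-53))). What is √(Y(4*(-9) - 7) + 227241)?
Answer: √11134802/7 ≈ 476.70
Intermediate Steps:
Y(M) = -1/(50 + M) (Y(M) = -1/(-3 + (M + 53)) = -1/(-3 + (53 + M)) = -1/(50 + M))
√(Y(4*(-9) - 7) + 227241) = √(-1/(50 + (4*(-9) - 7)) + 227241) = √(-1/(50 + (-36 - 7)) + 227241) = √(-1/(50 - 43) + 227241) = √(-1/7 + 227241) = √(-1*⅐ + 227241) = √(-⅐ + 227241) = √(1590686/7) = √11134802/7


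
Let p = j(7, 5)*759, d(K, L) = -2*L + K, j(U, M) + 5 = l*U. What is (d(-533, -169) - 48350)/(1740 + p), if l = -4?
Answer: 48545/23307 ≈ 2.0829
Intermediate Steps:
j(U, M) = -5 - 4*U
d(K, L) = K - 2*L
p = -25047 (p = (-5 - 4*7)*759 = (-5 - 28)*759 = -33*759 = -25047)
(d(-533, -169) - 48350)/(1740 + p) = ((-533 - 2*(-169)) - 48350)/(1740 - 25047) = ((-533 + 338) - 48350)/(-23307) = (-195 - 48350)*(-1/23307) = -48545*(-1/23307) = 48545/23307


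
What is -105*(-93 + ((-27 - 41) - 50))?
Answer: 22155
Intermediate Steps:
-105*(-93 + ((-27 - 41) - 50)) = -105*(-93 + (-68 - 50)) = -105*(-93 - 118) = -105*(-211) = 22155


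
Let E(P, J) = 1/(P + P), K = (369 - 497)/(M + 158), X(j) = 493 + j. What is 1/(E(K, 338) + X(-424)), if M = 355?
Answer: 256/17151 ≈ 0.014926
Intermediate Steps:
K = -128/513 (K = (369 - 497)/(355 + 158) = -128/513 ≈ -0.24951)
E(P, J) = 1/(2*P)
1/(E(K, 338) + X(-424)) = 1/(1/(2*(-128/513)) + (493 - 424)) = 1/((½)*(-513/128) + 69) = 1/(-513/256 + 69) = 1/(17151/256) = 256/17151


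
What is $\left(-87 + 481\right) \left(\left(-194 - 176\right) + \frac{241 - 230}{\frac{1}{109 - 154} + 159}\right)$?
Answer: $- \frac{521357545}{3577} \approx -1.4575 \cdot 10^{5}$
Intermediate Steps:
$\left(-87 + 481\right) \left(\left(-194 - 176\right) + \frac{241 - 230}{\frac{1}{109 - 154} + 159}\right) = 394 \left(-370 + \frac{11}{\frac{1}{-45} + 159}\right) = 394 \left(-370 + \frac{11}{- \frac{1}{45} + 159}\right) = 394 \left(-370 + \frac{11}{\frac{7154}{45}}\right) = 394 \left(-370 + 11 \cdot \frac{45}{7154}\right) = 394 \left(-370 + \frac{495}{7154}\right) = 394 \left(- \frac{2646485}{7154}\right) = - \frac{521357545}{3577}$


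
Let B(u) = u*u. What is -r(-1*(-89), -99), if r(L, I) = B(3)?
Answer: -9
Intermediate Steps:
B(u) = u**2
r(L, I) = 9 (r(L, I) = 3**2 = 9)
-r(-1*(-89), -99) = -1*9 = -9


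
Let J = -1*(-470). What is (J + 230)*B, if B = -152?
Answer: -106400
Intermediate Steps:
J = 470
(J + 230)*B = (470 + 230)*(-152) = 700*(-152) = -106400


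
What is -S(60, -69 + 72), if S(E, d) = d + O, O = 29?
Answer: -32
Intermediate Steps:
S(E, d) = 29 + d (S(E, d) = d + 29 = 29 + d)
-S(60, -69 + 72) = -(29 + (-69 + 72)) = -(29 + 3) = -1*32 = -32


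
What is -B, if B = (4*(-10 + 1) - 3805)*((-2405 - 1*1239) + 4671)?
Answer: 3944707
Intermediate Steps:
B = -3944707 (B = (4*(-9) - 3805)*((-2405 - 1239) + 4671) = (-36 - 3805)*(-3644 + 4671) = -3841*1027 = -3944707)
-B = -1*(-3944707) = 3944707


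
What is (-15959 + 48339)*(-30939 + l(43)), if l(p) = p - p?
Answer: -1001804820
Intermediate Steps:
l(p) = 0
(-15959 + 48339)*(-30939 + l(43)) = (-15959 + 48339)*(-30939 + 0) = 32380*(-30939) = -1001804820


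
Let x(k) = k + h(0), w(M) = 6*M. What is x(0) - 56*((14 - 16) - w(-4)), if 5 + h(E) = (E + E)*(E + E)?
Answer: -1237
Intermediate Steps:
h(E) = -5 + 4*E² (h(E) = -5 + (E + E)*(E + E) = -5 + (2*E)*(2*E) = -5 + 4*E²)
x(k) = -5 + k (x(k) = k + (-5 + 4*0²) = k + (-5 + 4*0) = k + (-5 + 0) = k - 5 = -5 + k)
x(0) - 56*((14 - 16) - w(-4)) = (-5 + 0) - 56*((14 - 16) - 6*(-4)) = -5 - 56*(-2 - 1*(-24)) = -5 - 56*(-2 + 24) = -5 - 56*22 = -5 - 1232 = -1237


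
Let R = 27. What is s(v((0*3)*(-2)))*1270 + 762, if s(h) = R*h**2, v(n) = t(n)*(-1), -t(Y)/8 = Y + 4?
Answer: 35113722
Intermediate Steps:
t(Y) = -32 - 8*Y (t(Y) = -8*(Y + 4) = -8*(4 + Y) = -32 - 8*Y)
v(n) = 32 + 8*n (v(n) = (-32 - 8*n)*(-1) = 32 + 8*n)
s(h) = 27*h**2
s(v((0*3)*(-2)))*1270 + 762 = (27*(32 + 8*((0*3)*(-2)))**2)*1270 + 762 = (27*(32 + 8*(0*(-2)))**2)*1270 + 762 = (27*(32 + 8*0)**2)*1270 + 762 = (27*(32 + 0)**2)*1270 + 762 = (27*32**2)*1270 + 762 = (27*1024)*1270 + 762 = 27648*1270 + 762 = 35112960 + 762 = 35113722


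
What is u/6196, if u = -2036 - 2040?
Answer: -1019/1549 ≈ -0.65784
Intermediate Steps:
u = -4076
u/6196 = -4076/6196 = -4076*1/6196 = -1019/1549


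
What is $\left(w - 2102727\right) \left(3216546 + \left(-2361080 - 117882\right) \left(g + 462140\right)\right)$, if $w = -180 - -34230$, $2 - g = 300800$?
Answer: $827382820114644066$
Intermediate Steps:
$g = -300798$ ($g = 2 - 300800 = -300798$)
$w = 34050$ ($w = -180 + 34230 = 34050$)
$\left(w - 2102727\right) \left(3216546 + \left(-2361080 - 117882\right) \left(g + 462140\right)\right) = \left(34050 - 2102727\right) \left(3216546 + \left(-2361080 - 117882\right) \left(-300798 + 462140\right)\right) = - 2068677 \left(3216546 - 399960687004\right) = \left(-2068677\right) \left(-399957470458\right) = 827382820114644066$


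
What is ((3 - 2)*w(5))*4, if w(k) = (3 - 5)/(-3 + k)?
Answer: -4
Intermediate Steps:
w(k) = -2/(-3 + k)
((3 - 2)*w(5))*4 = ((3 - 2)*(-2/(-3 + 5)))*4 = (1*(-2/2))*4 = (1*(-2*1/2))*4 = (1*(-1))*4 = -1*4 = -4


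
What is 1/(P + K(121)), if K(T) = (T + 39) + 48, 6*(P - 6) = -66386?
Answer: -3/32551 ≈ -9.2163e-5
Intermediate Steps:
P = -33175/3 (P = 6 + (⅙)*(-66386) = 6 - 33193/3 = -33175/3 ≈ -11058.)
K(T) = 87 + T (K(T) = (39 + T) + 48 = 87 + T)
1/(P + K(121)) = 1/(-33175/3 + (87 + 121)) = 1/(-33175/3 + 208) = 1/(-32551/3) = -3/32551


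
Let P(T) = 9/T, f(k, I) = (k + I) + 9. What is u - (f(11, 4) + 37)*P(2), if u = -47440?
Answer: -95429/2 ≈ -47715.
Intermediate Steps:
f(k, I) = 9 + I + k (f(k, I) = (I + k) + 9 = 9 + I + k)
u - (f(11, 4) + 37)*P(2) = -47440 - ((9 + 4 + 11) + 37)*9/2 = -47440 - (24 + 37)*9*(½) = -47440 - 61*9/2 = -47440 - 1*549/2 = -47440 - 549/2 = -95429/2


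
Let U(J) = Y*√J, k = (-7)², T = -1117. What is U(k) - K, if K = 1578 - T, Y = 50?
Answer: -2345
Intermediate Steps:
k = 49
U(J) = 50*√J
K = 2695 (K = 1578 - 1*(-1117) = 1578 + 1117 = 2695)
U(k) - K = 50*√49 - 1*2695 = 50*7 - 2695 = 350 - 2695 = -2345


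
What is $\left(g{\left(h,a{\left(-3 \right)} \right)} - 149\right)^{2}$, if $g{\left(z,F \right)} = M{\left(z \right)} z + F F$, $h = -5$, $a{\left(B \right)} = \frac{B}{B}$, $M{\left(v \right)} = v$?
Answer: $15129$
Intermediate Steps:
$a{\left(B \right)} = 1$
$g{\left(z,F \right)} = F^{2} + z^{2}$ ($g{\left(z,F \right)} = z z + F F = z^{2} + F^{2} = F^{2} + z^{2}$)
$\left(g{\left(h,a{\left(-3 \right)} \right)} - 149\right)^{2} = \left(\left(1^{2} + \left(-5\right)^{2}\right) - 149\right)^{2} = \left(\left(1 + 25\right) - 149\right)^{2} = \left(26 - 149\right)^{2} = \left(-123\right)^{2} = 15129$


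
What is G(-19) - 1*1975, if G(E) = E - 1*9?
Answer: -2003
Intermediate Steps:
G(E) = -9 + E (G(E) = E - 9 = -9 + E)
G(-19) - 1*1975 = (-9 - 19) - 1*1975 = -28 - 1975 = -2003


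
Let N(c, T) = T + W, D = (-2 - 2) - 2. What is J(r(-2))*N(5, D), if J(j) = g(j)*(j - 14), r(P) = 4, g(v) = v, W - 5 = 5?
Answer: -160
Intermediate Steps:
W = 10 (W = 5 + 5 = 10)
D = -6 (D = -4 - 2 = -6)
N(c, T) = 10 + T (N(c, T) = T + 10 = 10 + T)
J(j) = j*(-14 + j) (J(j) = j*(j - 14) = j*(-14 + j))
J(r(-2))*N(5, D) = (4*(-14 + 4))*(10 - 6) = (4*(-10))*4 = -40*4 = -160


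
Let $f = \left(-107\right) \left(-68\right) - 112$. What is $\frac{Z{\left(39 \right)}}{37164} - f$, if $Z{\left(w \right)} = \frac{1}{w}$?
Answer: $- \frac{10383472943}{1449396} \approx -7164.0$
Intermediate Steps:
$f = 7164$ ($f = 7276 - 112 = 7164$)
$\frac{Z{\left(39 \right)}}{37164} - f = \frac{1}{39 \cdot 37164} - 7164 = \frac{1}{39} \cdot \frac{1}{37164} - 7164 = \frac{1}{1449396} - 7164 = - \frac{10383472943}{1449396}$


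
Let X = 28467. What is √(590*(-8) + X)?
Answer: √23747 ≈ 154.10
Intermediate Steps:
√(590*(-8) + X) = √(590*(-8) + 28467) = √(-4720 + 28467) = √23747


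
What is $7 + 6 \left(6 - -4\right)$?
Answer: $67$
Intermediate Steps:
$7 + 6 \left(6 - -4\right) = 7 + 6 \left(6 + 4\right) = 7 + 6 \cdot 10 = 7 + 60 = 67$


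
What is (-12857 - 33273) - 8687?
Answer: -54817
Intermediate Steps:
(-12857 - 33273) - 8687 = -46130 - 8687 = -54817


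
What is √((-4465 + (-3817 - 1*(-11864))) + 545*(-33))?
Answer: I*√14403 ≈ 120.01*I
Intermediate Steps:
√((-4465 + (-3817 - 1*(-11864))) + 545*(-33)) = √((-4465 + (-3817 + 11864)) - 17985) = √((-4465 + 8047) - 17985) = √(3582 - 17985) = √(-14403) = I*√14403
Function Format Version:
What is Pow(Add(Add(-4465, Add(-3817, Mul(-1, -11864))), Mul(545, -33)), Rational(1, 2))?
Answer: Mul(I, Pow(14403, Rational(1, 2))) ≈ Mul(120.01, I)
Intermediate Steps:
Pow(Add(Add(-4465, Add(-3817, Mul(-1, -11864))), Mul(545, -33)), Rational(1, 2)) = Pow(Add(Add(-4465, Add(-3817, 11864)), -17985), Rational(1, 2)) = Pow(Add(Add(-4465, 8047), -17985), Rational(1, 2)) = Pow(Add(3582, -17985), Rational(1, 2)) = Pow(-14403, Rational(1, 2)) = Mul(I, Pow(14403, Rational(1, 2)))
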